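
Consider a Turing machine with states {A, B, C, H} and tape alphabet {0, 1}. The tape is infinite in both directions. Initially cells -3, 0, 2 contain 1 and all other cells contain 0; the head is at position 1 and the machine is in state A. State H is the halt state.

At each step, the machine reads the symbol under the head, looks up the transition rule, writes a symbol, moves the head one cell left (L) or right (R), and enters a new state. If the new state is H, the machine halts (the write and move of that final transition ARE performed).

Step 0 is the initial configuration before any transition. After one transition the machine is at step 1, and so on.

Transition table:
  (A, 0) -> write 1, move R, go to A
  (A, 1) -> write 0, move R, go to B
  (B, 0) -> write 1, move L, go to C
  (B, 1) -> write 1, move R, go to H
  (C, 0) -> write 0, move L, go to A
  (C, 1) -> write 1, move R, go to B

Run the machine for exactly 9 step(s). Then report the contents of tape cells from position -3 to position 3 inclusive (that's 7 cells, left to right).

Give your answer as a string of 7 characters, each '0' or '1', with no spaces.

Step 1: in state A at pos 1, read 0 -> (A,0)->write 1,move R,goto A. Now: state=A, head=2, tape[-4..3]=01001110 (head:       ^)
Step 2: in state A at pos 2, read 1 -> (A,1)->write 0,move R,goto B. Now: state=B, head=3, tape[-4..4]=010011000 (head:        ^)
Step 3: in state B at pos 3, read 0 -> (B,0)->write 1,move L,goto C. Now: state=C, head=2, tape[-4..4]=010011010 (head:       ^)
Step 4: in state C at pos 2, read 0 -> (C,0)->write 0,move L,goto A. Now: state=A, head=1, tape[-4..4]=010011010 (head:      ^)
Step 5: in state A at pos 1, read 1 -> (A,1)->write 0,move R,goto B. Now: state=B, head=2, tape[-4..4]=010010010 (head:       ^)
Step 6: in state B at pos 2, read 0 -> (B,0)->write 1,move L,goto C. Now: state=C, head=1, tape[-4..4]=010010110 (head:      ^)
Step 7: in state C at pos 1, read 0 -> (C,0)->write 0,move L,goto A. Now: state=A, head=0, tape[-4..4]=010010110 (head:     ^)
Step 8: in state A at pos 0, read 1 -> (A,1)->write 0,move R,goto B. Now: state=B, head=1, tape[-4..4]=010000110 (head:      ^)
Step 9: in state B at pos 1, read 0 -> (B,0)->write 1,move L,goto C. Now: state=C, head=0, tape[-4..4]=010001110 (head:     ^)

Answer: 1000111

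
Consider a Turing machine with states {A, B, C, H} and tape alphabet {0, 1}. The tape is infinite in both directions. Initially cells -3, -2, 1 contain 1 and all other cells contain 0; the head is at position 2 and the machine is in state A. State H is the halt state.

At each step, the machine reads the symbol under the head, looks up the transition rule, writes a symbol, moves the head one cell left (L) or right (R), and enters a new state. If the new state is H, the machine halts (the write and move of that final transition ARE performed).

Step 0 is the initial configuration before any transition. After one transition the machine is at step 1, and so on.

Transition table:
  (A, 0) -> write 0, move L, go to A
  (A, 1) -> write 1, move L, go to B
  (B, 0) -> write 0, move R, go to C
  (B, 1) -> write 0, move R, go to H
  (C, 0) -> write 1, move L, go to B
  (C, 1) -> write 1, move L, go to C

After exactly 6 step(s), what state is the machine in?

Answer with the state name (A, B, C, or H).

Step 1: in state A at pos 2, read 0 -> (A,0)->write 0,move L,goto A. Now: state=A, head=1, tape[-4..3]=01100100 (head:      ^)
Step 2: in state A at pos 1, read 1 -> (A,1)->write 1,move L,goto B. Now: state=B, head=0, tape[-4..3]=01100100 (head:     ^)
Step 3: in state B at pos 0, read 0 -> (B,0)->write 0,move R,goto C. Now: state=C, head=1, tape[-4..3]=01100100 (head:      ^)
Step 4: in state C at pos 1, read 1 -> (C,1)->write 1,move L,goto C. Now: state=C, head=0, tape[-4..3]=01100100 (head:     ^)
Step 5: in state C at pos 0, read 0 -> (C,0)->write 1,move L,goto B. Now: state=B, head=-1, tape[-4..3]=01101100 (head:    ^)
Step 6: in state B at pos -1, read 0 -> (B,0)->write 0,move R,goto C. Now: state=C, head=0, tape[-4..3]=01101100 (head:     ^)

Answer: C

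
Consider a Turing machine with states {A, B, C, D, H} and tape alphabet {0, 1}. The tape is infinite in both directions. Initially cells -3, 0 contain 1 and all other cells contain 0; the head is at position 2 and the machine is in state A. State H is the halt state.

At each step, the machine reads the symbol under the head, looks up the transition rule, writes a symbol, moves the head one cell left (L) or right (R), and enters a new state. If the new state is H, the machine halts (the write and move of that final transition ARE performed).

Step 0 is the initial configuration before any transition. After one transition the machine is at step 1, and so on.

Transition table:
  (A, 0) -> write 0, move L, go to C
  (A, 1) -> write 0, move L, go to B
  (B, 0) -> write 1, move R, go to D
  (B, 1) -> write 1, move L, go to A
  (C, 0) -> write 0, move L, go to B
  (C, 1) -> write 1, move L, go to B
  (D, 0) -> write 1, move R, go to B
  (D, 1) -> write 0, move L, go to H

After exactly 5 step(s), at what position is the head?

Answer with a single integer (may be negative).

Step 1: in state A at pos 2, read 0 -> (A,0)->write 0,move L,goto C. Now: state=C, head=1, tape[-4..3]=01001000 (head:      ^)
Step 2: in state C at pos 1, read 0 -> (C,0)->write 0,move L,goto B. Now: state=B, head=0, tape[-4..3]=01001000 (head:     ^)
Step 3: in state B at pos 0, read 1 -> (B,1)->write 1,move L,goto A. Now: state=A, head=-1, tape[-4..3]=01001000 (head:    ^)
Step 4: in state A at pos -1, read 0 -> (A,0)->write 0,move L,goto C. Now: state=C, head=-2, tape[-4..3]=01001000 (head:   ^)
Step 5: in state C at pos -2, read 0 -> (C,0)->write 0,move L,goto B. Now: state=B, head=-3, tape[-4..3]=01001000 (head:  ^)

Answer: -3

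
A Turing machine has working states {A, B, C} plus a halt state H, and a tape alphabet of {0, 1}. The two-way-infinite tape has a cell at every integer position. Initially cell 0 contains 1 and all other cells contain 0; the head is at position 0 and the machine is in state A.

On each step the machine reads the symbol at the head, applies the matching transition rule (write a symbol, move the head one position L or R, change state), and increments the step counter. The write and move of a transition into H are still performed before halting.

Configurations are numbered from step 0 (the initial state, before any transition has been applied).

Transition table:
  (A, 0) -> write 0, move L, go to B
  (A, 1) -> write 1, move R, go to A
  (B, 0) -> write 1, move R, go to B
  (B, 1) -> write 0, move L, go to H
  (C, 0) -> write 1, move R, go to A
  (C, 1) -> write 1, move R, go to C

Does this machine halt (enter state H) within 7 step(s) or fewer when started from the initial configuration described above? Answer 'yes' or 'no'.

Step 1: in state A at pos 0, read 1 -> (A,1)->write 1,move R,goto A. Now: state=A, head=1, tape[-1..2]=0100 (head:   ^)
Step 2: in state A at pos 1, read 0 -> (A,0)->write 0,move L,goto B. Now: state=B, head=0, tape[-1..2]=0100 (head:  ^)
Step 3: in state B at pos 0, read 1 -> (B,1)->write 0,move L,goto H. Now: state=H, head=-1, tape[-2..2]=00000 (head:  ^)
State H reached at step 3; 3 <= 7 -> yes

Answer: yes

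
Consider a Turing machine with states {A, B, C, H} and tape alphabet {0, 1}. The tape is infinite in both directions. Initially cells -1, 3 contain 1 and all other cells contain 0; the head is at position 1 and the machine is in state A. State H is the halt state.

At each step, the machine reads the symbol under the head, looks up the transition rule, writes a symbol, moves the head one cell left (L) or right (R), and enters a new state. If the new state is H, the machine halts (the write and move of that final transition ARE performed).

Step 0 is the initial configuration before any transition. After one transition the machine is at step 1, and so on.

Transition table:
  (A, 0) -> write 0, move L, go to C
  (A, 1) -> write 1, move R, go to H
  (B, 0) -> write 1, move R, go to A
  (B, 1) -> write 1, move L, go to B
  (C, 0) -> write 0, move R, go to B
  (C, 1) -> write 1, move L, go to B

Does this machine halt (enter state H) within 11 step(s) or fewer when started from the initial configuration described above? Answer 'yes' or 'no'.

Answer: yes

Derivation:
Step 1: in state A at pos 1, read 0 -> (A,0)->write 0,move L,goto C. Now: state=C, head=0, tape[-2..4]=0100010 (head:   ^)
Step 2: in state C at pos 0, read 0 -> (C,0)->write 0,move R,goto B. Now: state=B, head=1, tape[-2..4]=0100010 (head:    ^)
Step 3: in state B at pos 1, read 0 -> (B,0)->write 1,move R,goto A. Now: state=A, head=2, tape[-2..4]=0101010 (head:     ^)
Step 4: in state A at pos 2, read 0 -> (A,0)->write 0,move L,goto C. Now: state=C, head=1, tape[-2..4]=0101010 (head:    ^)
Step 5: in state C at pos 1, read 1 -> (C,1)->write 1,move L,goto B. Now: state=B, head=0, tape[-2..4]=0101010 (head:   ^)
Step 6: in state B at pos 0, read 0 -> (B,0)->write 1,move R,goto A. Now: state=A, head=1, tape[-2..4]=0111010 (head:    ^)
Step 7: in state A at pos 1, read 1 -> (A,1)->write 1,move R,goto H. Now: state=H, head=2, tape[-2..4]=0111010 (head:     ^)
State H reached at step 7; 7 <= 11 -> yes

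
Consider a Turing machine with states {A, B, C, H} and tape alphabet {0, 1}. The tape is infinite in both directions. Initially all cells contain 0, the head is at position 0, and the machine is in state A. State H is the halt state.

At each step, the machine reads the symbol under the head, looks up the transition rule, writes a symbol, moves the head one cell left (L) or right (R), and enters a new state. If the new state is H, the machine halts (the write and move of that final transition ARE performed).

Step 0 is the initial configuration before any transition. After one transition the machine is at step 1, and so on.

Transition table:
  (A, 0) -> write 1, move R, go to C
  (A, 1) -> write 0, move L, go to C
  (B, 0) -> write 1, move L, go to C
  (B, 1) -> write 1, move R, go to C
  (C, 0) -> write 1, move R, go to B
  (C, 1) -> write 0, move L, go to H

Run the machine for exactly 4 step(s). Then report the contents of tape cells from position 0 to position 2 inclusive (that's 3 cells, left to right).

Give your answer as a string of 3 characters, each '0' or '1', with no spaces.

Answer: 101

Derivation:
Step 1: in state A at pos 0, read 0 -> (A,0)->write 1,move R,goto C. Now: state=C, head=1, tape[-1..2]=0100 (head:   ^)
Step 2: in state C at pos 1, read 0 -> (C,0)->write 1,move R,goto B. Now: state=B, head=2, tape[-1..3]=01100 (head:    ^)
Step 3: in state B at pos 2, read 0 -> (B,0)->write 1,move L,goto C. Now: state=C, head=1, tape[-1..3]=01110 (head:   ^)
Step 4: in state C at pos 1, read 1 -> (C,1)->write 0,move L,goto H. Now: state=H, head=0, tape[-1..3]=01010 (head:  ^)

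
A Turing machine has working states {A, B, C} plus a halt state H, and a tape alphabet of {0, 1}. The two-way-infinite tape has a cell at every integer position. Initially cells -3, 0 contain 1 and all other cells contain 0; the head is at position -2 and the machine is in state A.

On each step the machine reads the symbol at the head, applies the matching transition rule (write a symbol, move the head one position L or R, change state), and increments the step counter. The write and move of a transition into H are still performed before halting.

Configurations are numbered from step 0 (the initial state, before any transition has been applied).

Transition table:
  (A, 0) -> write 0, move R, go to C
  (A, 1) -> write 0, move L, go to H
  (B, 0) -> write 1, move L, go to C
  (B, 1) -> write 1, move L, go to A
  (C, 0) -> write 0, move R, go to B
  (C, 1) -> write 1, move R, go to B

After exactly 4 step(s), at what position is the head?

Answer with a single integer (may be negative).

Answer: 0

Derivation:
Step 1: in state A at pos -2, read 0 -> (A,0)->write 0,move R,goto C. Now: state=C, head=-1, tape[-4..1]=010010 (head:    ^)
Step 2: in state C at pos -1, read 0 -> (C,0)->write 0,move R,goto B. Now: state=B, head=0, tape[-4..1]=010010 (head:     ^)
Step 3: in state B at pos 0, read 1 -> (B,1)->write 1,move L,goto A. Now: state=A, head=-1, tape[-4..1]=010010 (head:    ^)
Step 4: in state A at pos -1, read 0 -> (A,0)->write 0,move R,goto C. Now: state=C, head=0, tape[-4..1]=010010 (head:     ^)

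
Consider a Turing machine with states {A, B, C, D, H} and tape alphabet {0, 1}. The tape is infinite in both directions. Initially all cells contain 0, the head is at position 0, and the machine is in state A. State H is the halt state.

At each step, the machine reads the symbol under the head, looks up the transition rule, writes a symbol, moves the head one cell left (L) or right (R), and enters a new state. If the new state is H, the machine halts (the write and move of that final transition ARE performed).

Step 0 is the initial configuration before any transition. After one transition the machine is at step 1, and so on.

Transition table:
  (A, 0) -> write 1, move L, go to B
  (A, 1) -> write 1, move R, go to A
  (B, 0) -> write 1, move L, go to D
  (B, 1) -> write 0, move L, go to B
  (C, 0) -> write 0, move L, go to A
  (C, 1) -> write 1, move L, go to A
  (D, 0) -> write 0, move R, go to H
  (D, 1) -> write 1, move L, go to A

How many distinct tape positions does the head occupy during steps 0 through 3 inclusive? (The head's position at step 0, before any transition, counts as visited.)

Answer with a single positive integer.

Answer: 3

Derivation:
Step 1: in state A at pos 0, read 0 -> (A,0)->write 1,move L,goto B. Now: state=B, head=-1, tape[-2..1]=0010 (head:  ^)
Step 2: in state B at pos -1, read 0 -> (B,0)->write 1,move L,goto D. Now: state=D, head=-2, tape[-3..1]=00110 (head:  ^)
Step 3: in state D at pos -2, read 0 -> (D,0)->write 0,move R,goto H. Now: state=H, head=-1, tape[-3..1]=00110 (head:   ^)
Head positions at steps 0..3: starting at 0, distinct positions visited = {-2, -1, 0} -> 3 position(s)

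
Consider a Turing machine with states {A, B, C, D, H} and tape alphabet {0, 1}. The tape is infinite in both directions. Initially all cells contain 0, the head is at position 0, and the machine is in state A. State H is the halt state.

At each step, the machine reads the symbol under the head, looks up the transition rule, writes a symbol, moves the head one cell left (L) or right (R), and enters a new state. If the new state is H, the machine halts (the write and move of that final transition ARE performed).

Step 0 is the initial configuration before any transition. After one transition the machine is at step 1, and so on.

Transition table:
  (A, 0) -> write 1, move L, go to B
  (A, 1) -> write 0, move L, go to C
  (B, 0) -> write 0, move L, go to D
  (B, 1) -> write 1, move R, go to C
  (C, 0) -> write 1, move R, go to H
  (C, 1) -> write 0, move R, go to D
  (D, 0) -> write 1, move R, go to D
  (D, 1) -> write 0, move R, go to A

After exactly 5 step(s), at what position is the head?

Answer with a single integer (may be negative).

Answer: 1

Derivation:
Step 1: in state A at pos 0, read 0 -> (A,0)->write 1,move L,goto B. Now: state=B, head=-1, tape[-2..1]=0010 (head:  ^)
Step 2: in state B at pos -1, read 0 -> (B,0)->write 0,move L,goto D. Now: state=D, head=-2, tape[-3..1]=00010 (head:  ^)
Step 3: in state D at pos -2, read 0 -> (D,0)->write 1,move R,goto D. Now: state=D, head=-1, tape[-3..1]=01010 (head:   ^)
Step 4: in state D at pos -1, read 0 -> (D,0)->write 1,move R,goto D. Now: state=D, head=0, tape[-3..1]=01110 (head:    ^)
Step 5: in state D at pos 0, read 1 -> (D,1)->write 0,move R,goto A. Now: state=A, head=1, tape[-3..2]=011000 (head:     ^)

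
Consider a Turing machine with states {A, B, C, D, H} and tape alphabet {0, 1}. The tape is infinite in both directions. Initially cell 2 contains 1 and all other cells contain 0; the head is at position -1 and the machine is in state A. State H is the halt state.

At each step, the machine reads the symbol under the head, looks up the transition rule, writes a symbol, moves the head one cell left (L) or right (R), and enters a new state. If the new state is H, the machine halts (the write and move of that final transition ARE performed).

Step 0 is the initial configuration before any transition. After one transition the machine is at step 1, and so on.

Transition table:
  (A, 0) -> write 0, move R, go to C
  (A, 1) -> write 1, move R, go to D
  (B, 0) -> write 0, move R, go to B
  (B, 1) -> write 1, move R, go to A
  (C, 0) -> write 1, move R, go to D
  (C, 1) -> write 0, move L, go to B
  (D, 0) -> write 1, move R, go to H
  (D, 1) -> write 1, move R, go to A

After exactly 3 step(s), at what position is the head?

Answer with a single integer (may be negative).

Step 1: in state A at pos -1, read 0 -> (A,0)->write 0,move R,goto C. Now: state=C, head=0, tape[-2..3]=000010 (head:   ^)
Step 2: in state C at pos 0, read 0 -> (C,0)->write 1,move R,goto D. Now: state=D, head=1, tape[-2..3]=001010 (head:    ^)
Step 3: in state D at pos 1, read 0 -> (D,0)->write 1,move R,goto H. Now: state=H, head=2, tape[-2..3]=001110 (head:     ^)

Answer: 2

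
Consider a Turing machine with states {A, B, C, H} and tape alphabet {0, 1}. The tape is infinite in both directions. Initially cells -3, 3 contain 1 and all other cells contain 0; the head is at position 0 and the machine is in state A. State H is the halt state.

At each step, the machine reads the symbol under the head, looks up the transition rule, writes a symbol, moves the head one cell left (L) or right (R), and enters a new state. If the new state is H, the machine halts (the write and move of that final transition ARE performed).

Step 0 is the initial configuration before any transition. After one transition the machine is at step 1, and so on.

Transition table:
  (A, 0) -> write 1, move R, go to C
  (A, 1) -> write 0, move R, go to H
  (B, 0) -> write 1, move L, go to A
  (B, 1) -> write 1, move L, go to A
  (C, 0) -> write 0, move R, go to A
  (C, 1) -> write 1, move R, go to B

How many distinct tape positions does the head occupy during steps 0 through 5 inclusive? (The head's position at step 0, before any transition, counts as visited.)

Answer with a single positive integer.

Step 1: in state A at pos 0, read 0 -> (A,0)->write 1,move R,goto C. Now: state=C, head=1, tape[-4..4]=010010010 (head:      ^)
Step 2: in state C at pos 1, read 0 -> (C,0)->write 0,move R,goto A. Now: state=A, head=2, tape[-4..4]=010010010 (head:       ^)
Step 3: in state A at pos 2, read 0 -> (A,0)->write 1,move R,goto C. Now: state=C, head=3, tape[-4..4]=010010110 (head:        ^)
Step 4: in state C at pos 3, read 1 -> (C,1)->write 1,move R,goto B. Now: state=B, head=4, tape[-4..5]=0100101100 (head:         ^)
Step 5: in state B at pos 4, read 0 -> (B,0)->write 1,move L,goto A. Now: state=A, head=3, tape[-4..5]=0100101110 (head:        ^)
Head positions at steps 0..5: starting at 0, distinct positions visited = {0, 1, 2, 3, 4} -> 5 position(s)

Answer: 5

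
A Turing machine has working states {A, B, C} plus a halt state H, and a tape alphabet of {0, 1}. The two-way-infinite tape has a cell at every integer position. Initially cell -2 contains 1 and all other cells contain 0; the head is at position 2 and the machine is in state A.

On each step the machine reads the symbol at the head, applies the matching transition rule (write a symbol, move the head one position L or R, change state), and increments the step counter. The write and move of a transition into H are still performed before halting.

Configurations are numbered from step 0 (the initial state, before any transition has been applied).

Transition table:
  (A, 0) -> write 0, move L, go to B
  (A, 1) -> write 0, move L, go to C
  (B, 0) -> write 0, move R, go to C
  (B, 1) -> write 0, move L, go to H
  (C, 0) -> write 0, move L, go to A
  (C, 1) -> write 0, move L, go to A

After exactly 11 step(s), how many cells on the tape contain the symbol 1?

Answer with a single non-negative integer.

Answer: 0

Derivation:
Step 1: in state A at pos 2, read 0 -> (A,0)->write 0,move L,goto B. Now: state=B, head=1, tape[-3..3]=0100000 (head:     ^)
Step 2: in state B at pos 1, read 0 -> (B,0)->write 0,move R,goto C. Now: state=C, head=2, tape[-3..3]=0100000 (head:      ^)
Step 3: in state C at pos 2, read 0 -> (C,0)->write 0,move L,goto A. Now: state=A, head=1, tape[-3..3]=0100000 (head:     ^)
Step 4: in state A at pos 1, read 0 -> (A,0)->write 0,move L,goto B. Now: state=B, head=0, tape[-3..3]=0100000 (head:    ^)
Step 5: in state B at pos 0, read 0 -> (B,0)->write 0,move R,goto C. Now: state=C, head=1, tape[-3..3]=0100000 (head:     ^)
Step 6: in state C at pos 1, read 0 -> (C,0)->write 0,move L,goto A. Now: state=A, head=0, tape[-3..3]=0100000 (head:    ^)
Step 7: in state A at pos 0, read 0 -> (A,0)->write 0,move L,goto B. Now: state=B, head=-1, tape[-3..3]=0100000 (head:   ^)
Step 8: in state B at pos -1, read 0 -> (B,0)->write 0,move R,goto C. Now: state=C, head=0, tape[-3..3]=0100000 (head:    ^)
Step 9: in state C at pos 0, read 0 -> (C,0)->write 0,move L,goto A. Now: state=A, head=-1, tape[-3..3]=0100000 (head:   ^)
Step 10: in state A at pos -1, read 0 -> (A,0)->write 0,move L,goto B. Now: state=B, head=-2, tape[-3..3]=0100000 (head:  ^)
Step 11: in state B at pos -2, read 1 -> (B,1)->write 0,move L,goto H. Now: state=H, head=-3, tape[-4..3]=00000000 (head:  ^)
No cell contains 1 after step 11 -> 0 cell(s)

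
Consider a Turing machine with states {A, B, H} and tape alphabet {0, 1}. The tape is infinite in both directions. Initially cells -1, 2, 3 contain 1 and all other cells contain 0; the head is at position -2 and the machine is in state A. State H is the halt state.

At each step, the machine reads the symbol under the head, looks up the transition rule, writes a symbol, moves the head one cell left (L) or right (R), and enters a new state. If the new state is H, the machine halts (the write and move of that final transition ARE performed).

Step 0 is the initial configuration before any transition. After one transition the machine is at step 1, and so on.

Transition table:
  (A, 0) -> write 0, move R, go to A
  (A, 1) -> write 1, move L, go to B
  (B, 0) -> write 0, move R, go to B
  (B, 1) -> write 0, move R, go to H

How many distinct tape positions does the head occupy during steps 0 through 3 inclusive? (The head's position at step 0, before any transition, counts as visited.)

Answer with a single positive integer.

Step 1: in state A at pos -2, read 0 -> (A,0)->write 0,move R,goto A. Now: state=A, head=-1, tape[-3..4]=00100110 (head:   ^)
Step 2: in state A at pos -1, read 1 -> (A,1)->write 1,move L,goto B. Now: state=B, head=-2, tape[-3..4]=00100110 (head:  ^)
Step 3: in state B at pos -2, read 0 -> (B,0)->write 0,move R,goto B. Now: state=B, head=-1, tape[-3..4]=00100110 (head:   ^)
Head positions at steps 0..3: starting at -2, distinct positions visited = {-2, -1} -> 2 position(s)

Answer: 2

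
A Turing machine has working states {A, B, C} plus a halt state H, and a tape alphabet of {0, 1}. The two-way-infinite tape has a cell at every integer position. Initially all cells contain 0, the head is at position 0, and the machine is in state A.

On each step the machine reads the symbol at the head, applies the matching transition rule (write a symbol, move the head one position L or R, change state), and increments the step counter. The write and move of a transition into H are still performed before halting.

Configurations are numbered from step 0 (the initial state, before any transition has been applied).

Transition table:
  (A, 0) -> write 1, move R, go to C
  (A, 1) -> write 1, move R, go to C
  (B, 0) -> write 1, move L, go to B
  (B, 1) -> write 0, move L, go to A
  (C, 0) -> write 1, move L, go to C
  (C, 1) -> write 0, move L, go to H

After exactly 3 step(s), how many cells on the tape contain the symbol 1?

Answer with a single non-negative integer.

Answer: 1

Derivation:
Step 1: in state A at pos 0, read 0 -> (A,0)->write 1,move R,goto C. Now: state=C, head=1, tape[-1..2]=0100 (head:   ^)
Step 2: in state C at pos 1, read 0 -> (C,0)->write 1,move L,goto C. Now: state=C, head=0, tape[-1..2]=0110 (head:  ^)
Step 3: in state C at pos 0, read 1 -> (C,1)->write 0,move L,goto H. Now: state=H, head=-1, tape[-2..2]=00010 (head:  ^)
Cells containing 1 after step 3: {1} -> 1 cell(s)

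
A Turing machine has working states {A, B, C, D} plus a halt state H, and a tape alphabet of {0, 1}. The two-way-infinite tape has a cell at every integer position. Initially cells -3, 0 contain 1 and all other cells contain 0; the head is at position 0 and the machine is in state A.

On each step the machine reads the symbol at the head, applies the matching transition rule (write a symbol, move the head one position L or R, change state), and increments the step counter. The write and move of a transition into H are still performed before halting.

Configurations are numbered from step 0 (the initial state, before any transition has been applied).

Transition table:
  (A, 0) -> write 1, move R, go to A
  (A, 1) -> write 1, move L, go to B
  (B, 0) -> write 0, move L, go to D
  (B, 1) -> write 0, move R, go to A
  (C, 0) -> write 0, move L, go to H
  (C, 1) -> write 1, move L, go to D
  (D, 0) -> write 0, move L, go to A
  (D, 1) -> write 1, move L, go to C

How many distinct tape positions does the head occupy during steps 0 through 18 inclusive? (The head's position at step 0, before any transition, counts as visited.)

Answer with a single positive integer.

Answer: 9

Derivation:
Step 1: in state A at pos 0, read 1 -> (A,1)->write 1,move L,goto B. Now: state=B, head=-1, tape[-4..1]=010010 (head:    ^)
Step 2: in state B at pos -1, read 0 -> (B,0)->write 0,move L,goto D. Now: state=D, head=-2, tape[-4..1]=010010 (head:   ^)
Step 3: in state D at pos -2, read 0 -> (D,0)->write 0,move L,goto A. Now: state=A, head=-3, tape[-4..1]=010010 (head:  ^)
Step 4: in state A at pos -3, read 1 -> (A,1)->write 1,move L,goto B. Now: state=B, head=-4, tape[-5..1]=0010010 (head:  ^)
Step 5: in state B at pos -4, read 0 -> (B,0)->write 0,move L,goto D. Now: state=D, head=-5, tape[-6..1]=00010010 (head:  ^)
Step 6: in state D at pos -5, read 0 -> (D,0)->write 0,move L,goto A. Now: state=A, head=-6, tape[-7..1]=000010010 (head:  ^)
Step 7: in state A at pos -6, read 0 -> (A,0)->write 1,move R,goto A. Now: state=A, head=-5, tape[-7..1]=010010010 (head:   ^)
Step 8: in state A at pos -5, read 0 -> (A,0)->write 1,move R,goto A. Now: state=A, head=-4, tape[-7..1]=011010010 (head:    ^)
Step 9: in state A at pos -4, read 0 -> (A,0)->write 1,move R,goto A. Now: state=A, head=-3, tape[-7..1]=011110010 (head:     ^)
Step 10: in state A at pos -3, read 1 -> (A,1)->write 1,move L,goto B. Now: state=B, head=-4, tape[-7..1]=011110010 (head:    ^)
Step 11: in state B at pos -4, read 1 -> (B,1)->write 0,move R,goto A. Now: state=A, head=-3, tape[-7..1]=011010010 (head:     ^)
Step 12: in state A at pos -3, read 1 -> (A,1)->write 1,move L,goto B. Now: state=B, head=-4, tape[-7..1]=011010010 (head:    ^)
Step 13: in state B at pos -4, read 0 -> (B,0)->write 0,move L,goto D. Now: state=D, head=-5, tape[-7..1]=011010010 (head:   ^)
Step 14: in state D at pos -5, read 1 -> (D,1)->write 1,move L,goto C. Now: state=C, head=-6, tape[-7..1]=011010010 (head:  ^)
Step 15: in state C at pos -6, read 1 -> (C,1)->write 1,move L,goto D. Now: state=D, head=-7, tape[-8..1]=0011010010 (head:  ^)
Step 16: in state D at pos -7, read 0 -> (D,0)->write 0,move L,goto A. Now: state=A, head=-8, tape[-9..1]=00011010010 (head:  ^)
Step 17: in state A at pos -8, read 0 -> (A,0)->write 1,move R,goto A. Now: state=A, head=-7, tape[-9..1]=01011010010 (head:   ^)
Step 18: in state A at pos -7, read 0 -> (A,0)->write 1,move R,goto A. Now: state=A, head=-6, tape[-9..1]=01111010010 (head:    ^)
Head positions at steps 0..18: starting at 0, distinct positions visited = {-8, -7, -6, -5, -4, -3, -2, -1, 0} -> 9 position(s)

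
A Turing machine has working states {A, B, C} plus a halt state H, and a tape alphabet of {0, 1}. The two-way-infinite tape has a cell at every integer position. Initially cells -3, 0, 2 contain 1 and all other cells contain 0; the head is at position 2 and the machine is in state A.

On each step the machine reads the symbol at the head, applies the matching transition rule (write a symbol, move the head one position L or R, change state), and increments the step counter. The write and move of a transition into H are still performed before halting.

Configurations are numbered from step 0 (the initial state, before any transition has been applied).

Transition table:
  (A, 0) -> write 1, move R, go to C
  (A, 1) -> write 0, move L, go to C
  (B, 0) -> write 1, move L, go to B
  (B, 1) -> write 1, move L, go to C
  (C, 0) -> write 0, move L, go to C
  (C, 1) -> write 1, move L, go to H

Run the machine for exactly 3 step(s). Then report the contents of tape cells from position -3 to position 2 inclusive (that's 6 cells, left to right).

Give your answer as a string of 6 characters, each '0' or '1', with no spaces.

Answer: 100100

Derivation:
Step 1: in state A at pos 2, read 1 -> (A,1)->write 0,move L,goto C. Now: state=C, head=1, tape[-4..3]=01001000 (head:      ^)
Step 2: in state C at pos 1, read 0 -> (C,0)->write 0,move L,goto C. Now: state=C, head=0, tape[-4..3]=01001000 (head:     ^)
Step 3: in state C at pos 0, read 1 -> (C,1)->write 1,move L,goto H. Now: state=H, head=-1, tape[-4..3]=01001000 (head:    ^)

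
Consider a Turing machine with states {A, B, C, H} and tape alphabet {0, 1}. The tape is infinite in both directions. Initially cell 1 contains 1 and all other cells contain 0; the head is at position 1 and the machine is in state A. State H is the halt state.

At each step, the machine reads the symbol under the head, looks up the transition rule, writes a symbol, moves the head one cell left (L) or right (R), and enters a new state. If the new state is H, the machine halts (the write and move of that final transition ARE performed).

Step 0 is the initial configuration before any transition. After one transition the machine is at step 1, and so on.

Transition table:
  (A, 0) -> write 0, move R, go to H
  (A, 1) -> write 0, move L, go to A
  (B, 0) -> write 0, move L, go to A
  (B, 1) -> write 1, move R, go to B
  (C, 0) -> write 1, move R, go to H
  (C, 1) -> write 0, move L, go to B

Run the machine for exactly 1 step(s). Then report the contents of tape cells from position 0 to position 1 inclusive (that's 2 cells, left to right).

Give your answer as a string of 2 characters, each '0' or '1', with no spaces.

Step 1: in state A at pos 1, read 1 -> (A,1)->write 0,move L,goto A. Now: state=A, head=0, tape[-1..2]=0000 (head:  ^)

Answer: 00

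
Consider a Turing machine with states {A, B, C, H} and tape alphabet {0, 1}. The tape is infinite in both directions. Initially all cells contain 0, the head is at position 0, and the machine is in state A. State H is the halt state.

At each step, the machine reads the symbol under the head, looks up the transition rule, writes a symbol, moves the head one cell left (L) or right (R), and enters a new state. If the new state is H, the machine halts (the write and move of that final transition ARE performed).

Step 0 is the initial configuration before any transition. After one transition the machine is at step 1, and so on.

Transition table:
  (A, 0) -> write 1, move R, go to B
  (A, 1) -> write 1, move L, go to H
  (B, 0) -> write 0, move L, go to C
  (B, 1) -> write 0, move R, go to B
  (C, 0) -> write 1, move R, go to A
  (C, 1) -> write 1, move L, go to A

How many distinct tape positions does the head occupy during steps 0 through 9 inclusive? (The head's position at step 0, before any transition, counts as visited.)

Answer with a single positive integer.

Answer: 4

Derivation:
Step 1: in state A at pos 0, read 0 -> (A,0)->write 1,move R,goto B. Now: state=B, head=1, tape[-1..2]=0100 (head:   ^)
Step 2: in state B at pos 1, read 0 -> (B,0)->write 0,move L,goto C. Now: state=C, head=0, tape[-1..2]=0100 (head:  ^)
Step 3: in state C at pos 0, read 1 -> (C,1)->write 1,move L,goto A. Now: state=A, head=-1, tape[-2..2]=00100 (head:  ^)
Step 4: in state A at pos -1, read 0 -> (A,0)->write 1,move R,goto B. Now: state=B, head=0, tape[-2..2]=01100 (head:   ^)
Step 5: in state B at pos 0, read 1 -> (B,1)->write 0,move R,goto B. Now: state=B, head=1, tape[-2..2]=01000 (head:    ^)
Step 6: in state B at pos 1, read 0 -> (B,0)->write 0,move L,goto C. Now: state=C, head=0, tape[-2..2]=01000 (head:   ^)
Step 7: in state C at pos 0, read 0 -> (C,0)->write 1,move R,goto A. Now: state=A, head=1, tape[-2..2]=01100 (head:    ^)
Step 8: in state A at pos 1, read 0 -> (A,0)->write 1,move R,goto B. Now: state=B, head=2, tape[-2..3]=011100 (head:     ^)
Step 9: in state B at pos 2, read 0 -> (B,0)->write 0,move L,goto C. Now: state=C, head=1, tape[-2..3]=011100 (head:    ^)
Head positions at steps 0..9: starting at 0, distinct positions visited = {-1, 0, 1, 2} -> 4 position(s)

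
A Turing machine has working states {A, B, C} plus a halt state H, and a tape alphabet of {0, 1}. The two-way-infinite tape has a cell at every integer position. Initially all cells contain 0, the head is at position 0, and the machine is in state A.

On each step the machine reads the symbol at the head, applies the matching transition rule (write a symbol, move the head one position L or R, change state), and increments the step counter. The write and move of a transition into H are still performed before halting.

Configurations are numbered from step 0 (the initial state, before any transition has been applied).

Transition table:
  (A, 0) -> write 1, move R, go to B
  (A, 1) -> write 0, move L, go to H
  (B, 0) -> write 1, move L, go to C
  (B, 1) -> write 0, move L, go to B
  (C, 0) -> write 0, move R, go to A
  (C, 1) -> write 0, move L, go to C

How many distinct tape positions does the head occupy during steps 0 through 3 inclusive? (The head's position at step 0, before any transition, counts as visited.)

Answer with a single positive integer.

Answer: 3

Derivation:
Step 1: in state A at pos 0, read 0 -> (A,0)->write 1,move R,goto B. Now: state=B, head=1, tape[-1..2]=0100 (head:   ^)
Step 2: in state B at pos 1, read 0 -> (B,0)->write 1,move L,goto C. Now: state=C, head=0, tape[-1..2]=0110 (head:  ^)
Step 3: in state C at pos 0, read 1 -> (C,1)->write 0,move L,goto C. Now: state=C, head=-1, tape[-2..2]=00010 (head:  ^)
Head positions at steps 0..3: starting at 0, distinct positions visited = {-1, 0, 1} -> 3 position(s)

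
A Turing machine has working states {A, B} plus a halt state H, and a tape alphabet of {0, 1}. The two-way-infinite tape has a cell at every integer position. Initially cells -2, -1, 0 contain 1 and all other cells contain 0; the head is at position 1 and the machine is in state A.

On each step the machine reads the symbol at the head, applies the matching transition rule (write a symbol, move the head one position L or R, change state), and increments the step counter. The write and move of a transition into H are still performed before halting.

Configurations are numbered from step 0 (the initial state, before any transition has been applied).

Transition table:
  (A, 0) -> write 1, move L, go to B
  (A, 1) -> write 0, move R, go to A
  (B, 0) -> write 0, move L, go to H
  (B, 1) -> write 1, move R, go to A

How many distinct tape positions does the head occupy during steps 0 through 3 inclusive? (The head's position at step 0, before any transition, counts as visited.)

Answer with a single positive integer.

Step 1: in state A at pos 1, read 0 -> (A,0)->write 1,move L,goto B. Now: state=B, head=0, tape[-3..2]=011110 (head:    ^)
Step 2: in state B at pos 0, read 1 -> (B,1)->write 1,move R,goto A. Now: state=A, head=1, tape[-3..2]=011110 (head:     ^)
Step 3: in state A at pos 1, read 1 -> (A,1)->write 0,move R,goto A. Now: state=A, head=2, tape[-3..3]=0111000 (head:      ^)
Head positions at steps 0..3: starting at 1, distinct positions visited = {0, 1, 2} -> 3 position(s)

Answer: 3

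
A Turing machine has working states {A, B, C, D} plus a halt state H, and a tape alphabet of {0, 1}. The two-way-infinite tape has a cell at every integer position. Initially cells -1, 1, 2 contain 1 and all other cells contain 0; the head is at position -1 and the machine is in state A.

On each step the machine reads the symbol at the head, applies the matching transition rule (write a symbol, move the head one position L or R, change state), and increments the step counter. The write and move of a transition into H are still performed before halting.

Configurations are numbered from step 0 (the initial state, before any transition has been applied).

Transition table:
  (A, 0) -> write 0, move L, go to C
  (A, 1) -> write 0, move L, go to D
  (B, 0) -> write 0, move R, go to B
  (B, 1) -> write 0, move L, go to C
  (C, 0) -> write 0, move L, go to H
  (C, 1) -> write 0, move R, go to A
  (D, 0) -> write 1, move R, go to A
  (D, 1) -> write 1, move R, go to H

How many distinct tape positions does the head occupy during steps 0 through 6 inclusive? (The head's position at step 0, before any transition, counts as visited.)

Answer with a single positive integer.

Answer: 3

Derivation:
Step 1: in state A at pos -1, read 1 -> (A,1)->write 0,move L,goto D. Now: state=D, head=-2, tape[-3..3]=0000110 (head:  ^)
Step 2: in state D at pos -2, read 0 -> (D,0)->write 1,move R,goto A. Now: state=A, head=-1, tape[-3..3]=0100110 (head:   ^)
Step 3: in state A at pos -1, read 0 -> (A,0)->write 0,move L,goto C. Now: state=C, head=-2, tape[-3..3]=0100110 (head:  ^)
Step 4: in state C at pos -2, read 1 -> (C,1)->write 0,move R,goto A. Now: state=A, head=-1, tape[-3..3]=0000110 (head:   ^)
Step 5: in state A at pos -1, read 0 -> (A,0)->write 0,move L,goto C. Now: state=C, head=-2, tape[-3..3]=0000110 (head:  ^)
Step 6: in state C at pos -2, read 0 -> (C,0)->write 0,move L,goto H. Now: state=H, head=-3, tape[-4..3]=00000110 (head:  ^)
Head positions at steps 0..6: starting at -1, distinct positions visited = {-3, -2, -1} -> 3 position(s)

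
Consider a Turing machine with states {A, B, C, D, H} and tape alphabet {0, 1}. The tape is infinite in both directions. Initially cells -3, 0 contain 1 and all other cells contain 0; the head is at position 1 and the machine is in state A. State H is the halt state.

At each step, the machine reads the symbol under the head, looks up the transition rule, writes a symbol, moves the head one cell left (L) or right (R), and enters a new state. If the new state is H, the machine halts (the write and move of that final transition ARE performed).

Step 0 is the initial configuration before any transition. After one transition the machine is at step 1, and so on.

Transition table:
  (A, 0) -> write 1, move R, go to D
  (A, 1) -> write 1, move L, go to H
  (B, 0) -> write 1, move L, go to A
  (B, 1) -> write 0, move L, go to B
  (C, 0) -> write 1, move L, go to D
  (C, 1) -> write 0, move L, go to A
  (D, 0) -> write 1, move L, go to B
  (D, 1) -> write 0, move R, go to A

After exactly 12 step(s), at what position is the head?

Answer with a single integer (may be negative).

Answer: -3

Derivation:
Step 1: in state A at pos 1, read 0 -> (A,0)->write 1,move R,goto D. Now: state=D, head=2, tape[-4..3]=01001100 (head:       ^)
Step 2: in state D at pos 2, read 0 -> (D,0)->write 1,move L,goto B. Now: state=B, head=1, tape[-4..3]=01001110 (head:      ^)
Step 3: in state B at pos 1, read 1 -> (B,1)->write 0,move L,goto B. Now: state=B, head=0, tape[-4..3]=01001010 (head:     ^)
Step 4: in state B at pos 0, read 1 -> (B,1)->write 0,move L,goto B. Now: state=B, head=-1, tape[-4..3]=01000010 (head:    ^)
Step 5: in state B at pos -1, read 0 -> (B,0)->write 1,move L,goto A. Now: state=A, head=-2, tape[-4..3]=01010010 (head:   ^)
Step 6: in state A at pos -2, read 0 -> (A,0)->write 1,move R,goto D. Now: state=D, head=-1, tape[-4..3]=01110010 (head:    ^)
Step 7: in state D at pos -1, read 1 -> (D,1)->write 0,move R,goto A. Now: state=A, head=0, tape[-4..3]=01100010 (head:     ^)
Step 8: in state A at pos 0, read 0 -> (A,0)->write 1,move R,goto D. Now: state=D, head=1, tape[-4..3]=01101010 (head:      ^)
Step 9: in state D at pos 1, read 0 -> (D,0)->write 1,move L,goto B. Now: state=B, head=0, tape[-4..3]=01101110 (head:     ^)
Step 10: in state B at pos 0, read 1 -> (B,1)->write 0,move L,goto B. Now: state=B, head=-1, tape[-4..3]=01100110 (head:    ^)
Step 11: in state B at pos -1, read 0 -> (B,0)->write 1,move L,goto A. Now: state=A, head=-2, tape[-4..3]=01110110 (head:   ^)
Step 12: in state A at pos -2, read 1 -> (A,1)->write 1,move L,goto H. Now: state=H, head=-3, tape[-4..3]=01110110 (head:  ^)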